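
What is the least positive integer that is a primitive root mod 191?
g = 19. Powers: [19, 170, 174, 59, 166, 98, 143, 43, ...] generates all 190 non-zero residues.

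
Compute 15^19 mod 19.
Using Fermat: 15^{18} ≡ 1 mod 19. 19 ≡ 1 mod 18. So 15^{19} ≡ 15^{1} ≡ 15 mod 19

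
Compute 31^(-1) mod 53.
Since 53 is prime, by Fermat 31^(-1) ≡ 31^{51} ≡ 12 mod 53. Verify: 31 × 12 = 372 ≡ 1 mod 53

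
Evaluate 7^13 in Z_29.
By repeated squaring (mod 29): 7^{1}≡7, 7^{2}≡20, 7^{4}≡23, 7^{8}≡7. Then 7^{13} = 7^{8+4+1} ≡ 7 × 23 × 7 ≡ 25 (mod 29)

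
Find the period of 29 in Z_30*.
Powers of 29 mod 30: 29^1≡29, 29^2≡1. Order = 2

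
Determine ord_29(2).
Powers of 2 mod 29: 2^1≡2, 2^2≡4, 2^3≡8, 2^4≡16, 2^5≡3, 2^6≡6, 2^7≡12, 2^8≡24, 2^9≡19, 2^10≡9, 2^11≡18, 2^12≡7, 2^13≡14, 2^14≡28, 2^15≡27, 2^16≡25, 2^17≡21, 2^18≡13, 2^19≡26, 2^20≡23, 2^21≡17, 2^22≡5, 2^23≡10, 2^24≡20, 2^25≡11, 2^26≡22, 2^27≡15, 2^28≡1. ord_29(2) = 28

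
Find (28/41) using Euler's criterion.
(28/41) = 28^{20} mod 41 = -1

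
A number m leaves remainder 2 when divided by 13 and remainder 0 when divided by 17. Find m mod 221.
M = 13 × 17 = 221. M₁ = 17, y₁ ≡ 10 mod 13. M₂ = 13, y₂ ≡ 4 mod 17. m = 2×17×10 + 0×13×4 ≡ 119 mod 221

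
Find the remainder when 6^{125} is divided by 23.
By Fermat: 6^{22} ≡ 1 mod 23. 125 = 5×22 + 15. So 6^{125} ≡ 6^{15} ≡ 8 mod 23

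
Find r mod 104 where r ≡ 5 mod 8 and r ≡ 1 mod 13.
M = 8 × 13 = 104. M₁ = 13, y₁ ≡ 5 mod 8. M₂ = 8, y₂ ≡ 5 mod 13. r = 5×13×5 + 1×8×5 ≡ 53 mod 104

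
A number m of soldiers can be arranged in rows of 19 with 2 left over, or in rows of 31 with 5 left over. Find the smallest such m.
M = 19 × 31 = 589. M₁ = 31, y₁ ≡ 8 (mod 19). M₂ = 19, y₂ ≡ 18 (mod 31). m = 2×31×8 + 5×19×18 ≡ 439 (mod 589)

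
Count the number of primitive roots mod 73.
There are φ(73-1) = φ(72) = 24 primitive roots modulo 73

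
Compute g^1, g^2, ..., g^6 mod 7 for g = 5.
5^1, 5^2, ..., 5^{6} mod 7: [5, 4, 6, 2, 3, 1]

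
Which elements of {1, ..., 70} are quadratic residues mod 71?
Squares in Z_71*: {1, 2, 3, 4, 5, 6, 8, 9, 10, 12, 15, 16, 18, 19, 20, 24, 25, 27, 29, 30, 32, 36, 37, 38, 40, 43, 45, 48, 49, 50, 54, 57, 58, 60, 64}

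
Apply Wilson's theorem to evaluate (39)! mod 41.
(40)! = (39)! × (40) ≡ -1 (mod 41). So (39)! ≡ -1 × (40)^(-1) ≡ (-1)×(-1) = 1 (mod 41)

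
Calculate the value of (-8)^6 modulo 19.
By repeated squaring mod 19: (-8)^{1}≡11, (-8)^{2}≡7, (-8)^{4}≡11. Then (-8)^{6} = (-8)^{4+2} ≡ 11 × 7 ≡ 1 mod 19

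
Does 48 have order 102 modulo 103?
ord_103(48) divides 102. For each prime q|102: 48^{51}≡102, 48^{34}≡46, 48^{6}≡76, none ≡ 1. So 48 has order 102 and is a primitive root mod 103.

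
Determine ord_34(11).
Powers of 11 mod 34: 11^1≡11, 11^2≡19, 11^3≡5, 11^4≡21, 11^5≡27, 11^6≡25, 11^7≡3, 11^8≡33, 11^9≡23, 11^10≡15, 11^11≡29, 11^12≡13, 11^13≡7, 11^14≡9, 11^15≡31, 11^16≡1. Order = 16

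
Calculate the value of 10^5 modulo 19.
By repeated squaring (mod 19): 10^{1}≡10, 10^{2}≡5, 10^{4}≡6. Then 10^{5} = 10^{4+1} ≡ 6 × 10 ≡ 3 (mod 19)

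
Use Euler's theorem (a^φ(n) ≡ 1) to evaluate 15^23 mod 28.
By Euler: 15^{12} ≡ 1 mod 28 since gcd(15, 28) = 1. 23 = 1×12 + 11. So 15^{23} ≡ 15^{11} ≡ 15 mod 28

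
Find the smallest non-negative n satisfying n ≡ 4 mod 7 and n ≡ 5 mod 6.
M = 7 × 6 = 42. M₁ = 6, y₁ ≡ 6 mod 7. M₂ = 7, y₂ ≡ 1 mod 6. n = 4×6×6 + 5×7×1 ≡ 11 mod 42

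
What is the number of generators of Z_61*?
A prime p has φ(p-1) primitive roots; here φ(60) = 16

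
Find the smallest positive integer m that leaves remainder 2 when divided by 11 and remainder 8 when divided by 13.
M = 11 × 13 = 143. M₁ = 13, y₁ ≡ 6 mod 11. M₂ = 11, y₂ ≡ 6 mod 13. m = 2×13×6 + 8×11×6 ≡ 112 mod 143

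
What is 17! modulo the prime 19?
(18)! = (17)! × (18) ≡ -1 (mod 19). So (17)! ≡ -1 × (18)^(-1) ≡ (-1)×(-1) = 1 (mod 19)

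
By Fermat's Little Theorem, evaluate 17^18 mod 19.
By Fermat's Little Theorem, 17^{18} ≡ 1 mod 19 since 19 is prime and gcd(17, 19) = 1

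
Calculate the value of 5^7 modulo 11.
By repeated squaring (mod 11): 5^{1}≡5, 5^{2}≡3, 5^{4}≡9. Then 5^{7} = 5^{4+2+1} ≡ 9 × 3 × 5 ≡ 3 (mod 11)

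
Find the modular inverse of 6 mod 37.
Since 37 is prime, by Fermat 6^(-1) ≡ 6^{35} ≡ 31 (mod 37). Verify: 6 × 31 = 186 ≡ 1 (mod 37)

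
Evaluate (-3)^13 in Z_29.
By repeated squaring mod 29: (-3)^{1}≡26, (-3)^{2}≡9, (-3)^{4}≡23, (-3)^{8}≡7. Then (-3)^{13} = (-3)^{8+4+1} ≡ 7 × 23 × 26 ≡ 10 mod 29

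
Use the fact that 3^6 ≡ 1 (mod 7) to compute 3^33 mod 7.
By Fermat: 3^{6} ≡ 1 (mod 7). 33 = 5×6 + 3. So 3^{33} ≡ 3^{3} ≡ 6 (mod 7)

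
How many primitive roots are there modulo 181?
A prime p has φ(p-1) primitive roots; here φ(180) = 48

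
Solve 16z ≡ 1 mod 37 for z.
Since 37 is prime, by Fermat 16^(-1) ≡ 16^{35} ≡ 7 mod 37. Verify: 16 × 7 = 112 ≡ 1 mod 37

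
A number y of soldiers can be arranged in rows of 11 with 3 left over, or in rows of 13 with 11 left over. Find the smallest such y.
M = 11 × 13 = 143. M₁ = 13, y₁ ≡ 6 (mod 11). M₂ = 11, y₂ ≡ 6 (mod 13). y = 3×13×6 + 11×11×6 ≡ 102 (mod 143)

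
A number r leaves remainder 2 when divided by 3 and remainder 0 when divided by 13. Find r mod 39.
M = 3 × 13 = 39. M₁ = 13, y₁ ≡ 1 mod 3. M₂ = 3, y₂ ≡ 9 mod 13. r = 2×13×1 + 0×3×9 ≡ 26 mod 39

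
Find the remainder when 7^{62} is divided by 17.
By Fermat: 7^{16} ≡ 1 mod 17. 62 = 3×16 + 14. So 7^{62} ≡ 7^{14} ≡ 8 mod 17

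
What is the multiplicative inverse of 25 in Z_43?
Since 43 is prime, by Fermat 25^(-1) ≡ 25^{41} ≡ 31 mod 43. Verify: 25 × 31 = 775 ≡ 1 mod 43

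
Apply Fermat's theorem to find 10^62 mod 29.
By Fermat: 10^{28} ≡ 1 mod 29. 62 = 2×28 + 6. So 10^{62} ≡ 10^{6} ≡ 22 mod 29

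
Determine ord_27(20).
Powers of 20 mod 27: 20^1≡20, 20^2≡22, 20^3≡8, 20^4≡25, 20^5≡14, 20^6≡10, 20^7≡11, 20^8≡4, 20^9≡26, 20^10≡7, 20^11≡5, 20^12≡19, 20^13≡2, 20^14≡13, 20^15≡17, 20^16≡16, 20^17≡23, 20^18≡1. So the order of 20 is 18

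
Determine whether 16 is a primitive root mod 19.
16^{9} ≡ 1 (mod 19) and 9 < 18, so ord_19(16) = 9 ≠ 18 and 16 is not a primitive root.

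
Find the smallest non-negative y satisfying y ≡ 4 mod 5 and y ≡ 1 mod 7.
M = 5 × 7 = 35. M₁ = 7, y₁ ≡ 3 mod 5. M₂ = 5, y₂ ≡ 3 mod 7. y = 4×7×3 + 1×5×3 ≡ 29 mod 35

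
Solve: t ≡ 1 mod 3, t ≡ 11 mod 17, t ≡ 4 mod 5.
M = 3 × 17 × 5 = 255. M₁ = 85, y₁ ≡ 1 mod 3. M₂ = 15, y₂ ≡ 8 mod 17. M₃ = 51, y₃ ≡ 1 mod 5. t = 1×85×1 + 11×15×8 + 4×51×1 ≡ 79 mod 255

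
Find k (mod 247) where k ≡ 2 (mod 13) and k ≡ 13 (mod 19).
M = 13 × 19 = 247. M₁ = 19, y₁ ≡ 11 (mod 13). M₂ = 13, y₂ ≡ 3 (mod 19). k = 2×19×11 + 13×13×3 ≡ 184 (mod 247)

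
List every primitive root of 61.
There are φ(60) = 16 primitive roots mod 61: {2, 6, 7, 10, 17, 18, 26, 30, 31, 35, 43, 44, 51, 54, 55, 59}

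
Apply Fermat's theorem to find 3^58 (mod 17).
By Fermat: 3^{16} ≡ 1 (mod 17). 58 = 3×16 + 10. So 3^{58} ≡ 3^{10} ≡ 8 (mod 17)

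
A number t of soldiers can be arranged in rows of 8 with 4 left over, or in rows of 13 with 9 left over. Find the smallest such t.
M = 8 × 13 = 104. M₁ = 13, y₁ ≡ 5 (mod 8). M₂ = 8, y₂ ≡ 5 (mod 13). t = 4×13×5 + 9×8×5 ≡ 100 (mod 104)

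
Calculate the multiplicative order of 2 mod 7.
Powers of 2 mod 7: 2^1≡2, 2^2≡4, 2^3≡1. So the order of 2 is 3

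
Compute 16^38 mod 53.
By repeated squaring (mod 53): 16^{1}≡16, 16^{2}≡44, 16^{4}≡28, 16^{8}≡42, 16^{16}≡15, 16^{32}≡13. Then 16^{38} = 16^{32+4+2} ≡ 13 × 28 × 44 ≡ 10 (mod 53)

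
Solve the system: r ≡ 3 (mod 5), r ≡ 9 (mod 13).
M = 5 × 13 = 65. M₁ = 13, y₁ ≡ 2 (mod 5). M₂ = 5, y₂ ≡ 8 (mod 13). r = 3×13×2 + 9×5×8 ≡ 48 (mod 65)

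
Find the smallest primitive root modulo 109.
g = 6. For each prime q|108: 6^{54}≡108, 6^{36}≡63, none ≡ 1, so ord_109(6) = 108 and 6 is a primitive root.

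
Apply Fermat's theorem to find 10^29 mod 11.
By Fermat: 10^{10} ≡ 1 mod 11. 29 = 2×10 + 9. So 10^{29} ≡ 10^{9} ≡ 10 mod 11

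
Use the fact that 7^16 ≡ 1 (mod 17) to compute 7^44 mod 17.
By Fermat: 7^{16} ≡ 1 (mod 17). 44 = 2×16 + 12. So 7^{44} ≡ 7^{12} ≡ 13 (mod 17)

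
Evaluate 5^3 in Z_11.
5^{3} = 125 ≡ 4 (mod 11)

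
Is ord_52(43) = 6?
Powers of 43 mod 52: 43^1≡43, 43^2≡29, 43^3≡51, 43^4≡9, 43^5≡23, 43^6≡1. First k with 43^k≡1 is k=6. Yes, ord_52(43) = 6.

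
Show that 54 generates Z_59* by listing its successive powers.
54^1, 54^2, ..., 54^{58} mod 59: [54, 25, 52, 35, 2, 49, 50, 45, 11, 4, 39, 41, 31, 22, 8, 19, 23, 3, 44, 16, 38, 46, 6, 29, 32, 17, 33, 12, 58, 5, 34, 7, 24, 57, 10, 9, 14, 48, 55, 20, 18, 28, 37, 51, 40, 36, 56, 15, 43, 21, 13, 53, 30, 27, 42, 26, 47, 1]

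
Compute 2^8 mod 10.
By repeated squaring mod 10: 2^{1}≡2, 2^{2}≡4, 2^{4}≡6, 2^{8}≡6. So 2^{8} ≡ 6 mod 10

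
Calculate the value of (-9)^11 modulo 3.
By repeated squaring mod 3: (-9)^{1}≡0, (-9)^{2}≡0, (-9)^{4}≡0, (-9)^{8}≡0. Then (-9)^{11} = (-9)^{8+2+1} ≡ 0 × 0 × 0 ≡ 0 mod 3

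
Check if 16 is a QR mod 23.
By Euler's criterion: 16^{11} ≡ 1 mod 23. Since this equals 1, 16 is a QR.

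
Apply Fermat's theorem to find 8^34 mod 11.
By Fermat: 8^{10} ≡ 1 mod 11. 34 = 3×10 + 4. So 8^{34} ≡ 8^{4} ≡ 4 mod 11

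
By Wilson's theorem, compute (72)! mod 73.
By Wilson's theorem, (72)! ≡ -1 ≡ 72 mod 73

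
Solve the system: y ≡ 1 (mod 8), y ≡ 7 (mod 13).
M = 8 × 13 = 104. M₁ = 13, y₁ ≡ 5 (mod 8). M₂ = 8, y₂ ≡ 5 (mod 13). y = 1×13×5 + 7×8×5 ≡ 33 (mod 104)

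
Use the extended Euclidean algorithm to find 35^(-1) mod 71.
Extended GCD: 35(-2) + 71(1) = 1. So 35^(-1) ≡ -2 ≡ 69 mod 71. Verify: 35 × 69 = 2415 ≡ 1 mod 71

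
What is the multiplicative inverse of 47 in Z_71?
Since 71 is prime, by Fermat 47^(-1) ≡ 47^{69} ≡ 68 mod 71. Verify: 47 × 68 = 3196 ≡ 1 mod 71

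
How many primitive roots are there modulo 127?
Number of primitive roots mod 127 = φ(p-1) = φ(126) = 36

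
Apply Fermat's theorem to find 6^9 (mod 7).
By Fermat: 6^{6} ≡ 1 (mod 7). So 6^{9} = 6^{6} · 6^{3} ≡ 6^{3} ≡ 6 (mod 7)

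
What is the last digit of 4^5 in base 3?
Using Fermat: 4^{2} ≡ 1 mod 3. 5 ≡ 1 mod 2. So 4^{5} ≡ 4^{1} ≡ 1 mod 3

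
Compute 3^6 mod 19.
By repeated squaring (mod 19): 3^{1}≡3, 3^{2}≡9, 3^{4}≡5. Then 3^{6} = 3^{4+2} ≡ 5 × 9 ≡ 7 (mod 19)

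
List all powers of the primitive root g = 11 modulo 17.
11^1, 11^2, ..., 11^{16} mod 17: [11, 2, 5, 4, 10, 8, 3, 16, 6, 15, 12, 13, 7, 9, 14, 1]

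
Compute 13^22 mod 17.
Using Fermat: 13^{16} ≡ 1 mod 17. 22 ≡ 6 mod 16. So 13^{22} ≡ 13^{6} ≡ 16 mod 17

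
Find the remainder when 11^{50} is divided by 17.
By Fermat: 11^{16} ≡ 1 mod 17. 50 = 3×16 + 2. So 11^{50} ≡ 11^{2} ≡ 2 mod 17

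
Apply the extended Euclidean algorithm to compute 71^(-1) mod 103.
Extended GCD: 71(-29) + 103(20) = 1. So 71^(-1) ≡ -29 ≡ 74 (mod 103). Verify: 71 × 74 = 5254 ≡ 1 (mod 103)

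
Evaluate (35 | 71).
(35/71) = 35^{35} mod 71 = -1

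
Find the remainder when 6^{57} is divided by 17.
By Fermat: 6^{16} ≡ 1 mod 17. 57 = 3×16 + 9. So 6^{57} ≡ 6^{9} ≡ 11 mod 17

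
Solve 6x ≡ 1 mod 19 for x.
Since 19 is prime, by Fermat 6^(-1) ≡ 6^{17} ≡ 16 mod 19. Verify: 6 × 16 = 96 ≡ 1 mod 19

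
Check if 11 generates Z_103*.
ord_103(11) divides 102. For each prime q|102: 11^{51}≡102, 11^{34}≡56, 11^{6}≡64, none ≡ 1. So 11 has order 102 and is a primitive root mod 103.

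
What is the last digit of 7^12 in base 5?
Using Fermat: 7^{4} ≡ 1 (mod 5). 12 ≡ 0 (mod 4). So 7^{12} ≡ 7^{0} ≡ 1 (mod 5)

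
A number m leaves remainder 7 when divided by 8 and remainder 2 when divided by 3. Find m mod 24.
M = 8 × 3 = 24. M₁ = 3, y₁ ≡ 3 mod 8. M₂ = 8, y₂ ≡ 2 mod 3. m = 7×3×3 + 2×8×2 ≡ 23 mod 24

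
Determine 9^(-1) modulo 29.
Since 29 is prime, by Fermat 9^(-1) ≡ 9^{27} ≡ 13 mod 29. Verify: 9 × 13 = 117 ≡ 1 mod 29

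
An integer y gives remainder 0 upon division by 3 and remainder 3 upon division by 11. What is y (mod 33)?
M = 3 × 11 = 33. M₁ = 11, y₁ ≡ 2 (mod 3). M₂ = 3, y₂ ≡ 4 (mod 11). y = 0×11×2 + 3×3×4 ≡ 3 (mod 33)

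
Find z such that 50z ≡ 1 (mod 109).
Since 109 is prime, by Fermat 50^(-1) ≡ 50^{107} ≡ 24 (mod 109). Verify: 50 × 24 = 1200 ≡ 1 (mod 109)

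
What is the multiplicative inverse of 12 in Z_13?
Since 13 is prime, by Fermat 12^(-1) ≡ 12^{11} ≡ 12 mod 13. Verify: 12 × 12 = 144 ≡ 1 mod 13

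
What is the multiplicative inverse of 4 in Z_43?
Since 43 is prime, by Fermat 4^(-1) ≡ 4^{41} ≡ 11 mod 43. Verify: 4 × 11 = 44 ≡ 1 mod 43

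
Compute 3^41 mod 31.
Using Fermat: 3^{30} ≡ 1 mod 31. 41 ≡ 11 mod 30. So 3^{41} ≡ 3^{11} ≡ 13 mod 31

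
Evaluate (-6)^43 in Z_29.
Using Fermat: (-6)^{28} ≡ 1 (mod 29). 43 ≡ 15 (mod 28). So (-6)^{43} ≡ (-6)^{15} ≡ 23 (mod 29)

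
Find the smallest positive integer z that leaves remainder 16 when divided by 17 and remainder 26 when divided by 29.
M = 17 × 29 = 493. M₁ = 29, y₁ ≡ 10 mod 17. M₂ = 17, y₂ ≡ 12 mod 29. z = 16×29×10 + 26×17×12 ≡ 84 mod 493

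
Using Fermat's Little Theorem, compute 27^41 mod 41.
By Fermat: 27^{40} ≡ 1 mod 41. So 27^{41} = 27^{40} · 27^{1} ≡ 27^{1} ≡ 27 mod 41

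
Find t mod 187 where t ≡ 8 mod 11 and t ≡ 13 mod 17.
M = 11 × 17 = 187. M₁ = 17, y₁ ≡ 2 mod 11. M₂ = 11, y₂ ≡ 14 mod 17. t = 8×17×2 + 13×11×14 ≡ 30 mod 187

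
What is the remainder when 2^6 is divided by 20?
By repeated squaring mod 20: 2^{1}≡2, 2^{2}≡4, 2^{4}≡16. Then 2^{6} = 2^{4+2} ≡ 16 × 4 ≡ 4 mod 20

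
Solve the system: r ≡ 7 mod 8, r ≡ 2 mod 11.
M = 8 × 11 = 88. M₁ = 11, y₁ ≡ 3 mod 8. M₂ = 8, y₂ ≡ 7 mod 11. r = 7×11×3 + 2×8×7 ≡ 79 mod 88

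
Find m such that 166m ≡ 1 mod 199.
Since 199 is prime, by Fermat 166^(-1) ≡ 166^{197} ≡ 6 mod 199. Verify: 166 × 6 = 996 ≡ 1 mod 199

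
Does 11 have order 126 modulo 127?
11^{63} ≡ 1 (mod 127) and 63 < 126, so ord_127(11) = 63 ≠ 126 and 11 is not a primitive root.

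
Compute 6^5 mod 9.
By repeated squaring (mod 9): 6^{1}≡6, 6^{2}≡0, 6^{4}≡0. Then 6^{5} = 6^{4+1} ≡ 0 × 6 ≡ 0 (mod 9)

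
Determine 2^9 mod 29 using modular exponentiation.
By repeated squaring mod 29: 2^{1}≡2, 2^{2}≡4, 2^{4}≡16, 2^{8}≡24. Then 2^{9} = 2^{8+1} ≡ 24 × 2 ≡ 19 mod 29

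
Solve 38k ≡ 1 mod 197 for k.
Since 197 is prime, by Fermat 38^(-1) ≡ 38^{195} ≡ 140 mod 197. Verify: 38 × 140 = 5320 ≡ 1 mod 197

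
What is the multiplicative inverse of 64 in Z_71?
Since 71 is prime, by Fermat 64^(-1) ≡ 64^{69} ≡ 10 (mod 71). Verify: 64 × 10 = 640 ≡ 1 (mod 71)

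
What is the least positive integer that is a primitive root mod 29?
g = 2. Powers: [2, 4, 8, 16, 3, 6, 12, ...] generates all 28 non-zero residues.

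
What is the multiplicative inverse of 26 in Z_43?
Since 43 is prime, by Fermat 26^(-1) ≡ 26^{41} ≡ 5 (mod 43). Verify: 26 × 5 = 130 ≡ 1 (mod 43)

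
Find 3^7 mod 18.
By repeated squaring mod 18: 3^{1}≡3, 3^{2}≡9, 3^{4}≡9. Then 3^{7} = 3^{4+2+1} ≡ 9 × 9 × 3 ≡ 9 mod 18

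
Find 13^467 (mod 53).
Using Fermat: 13^{52} ≡ 1 (mod 53). 467 ≡ 51 (mod 52). So 13^{467} ≡ 13^{51} ≡ 49 (mod 53)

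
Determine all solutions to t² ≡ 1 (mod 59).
The square roots of 1 mod 59 are 1 and 58. Verify: 1² = 1 ≡ 1 (mod 59)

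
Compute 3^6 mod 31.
By repeated squaring mod 31: 3^{1}≡3, 3^{2}≡9, 3^{4}≡19. Then 3^{6} = 3^{4+2} ≡ 19 × 9 ≡ 16 mod 31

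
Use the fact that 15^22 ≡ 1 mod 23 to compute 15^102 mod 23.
By Fermat: 15^{22} ≡ 1 mod 23. 102 = 4×22 + 14. So 15^{102} ≡ 15^{14} ≡ 6 mod 23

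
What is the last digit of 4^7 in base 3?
Using Fermat: 4^{2} ≡ 1 mod 3. 7 ≡ 1 mod 2. So 4^{7} ≡ 4^{1} ≡ 1 mod 3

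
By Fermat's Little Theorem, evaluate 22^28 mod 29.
By Fermat's Little Theorem, 22^{28} ≡ 1 mod 29 since 29 is prime and gcd(22, 29) = 1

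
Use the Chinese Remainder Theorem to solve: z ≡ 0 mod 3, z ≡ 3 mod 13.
M = 3 × 13 = 39. M₁ = 13, y₁ ≡ 1 mod 3. M₂ = 3, y₂ ≡ 9 mod 13. z = 0×13×1 + 3×3×9 ≡ 3 mod 39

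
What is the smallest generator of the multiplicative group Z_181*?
g = 2. For each prime q|180: 2^{90}≡180, 2^{60}≡48, 2^{36}≡59, none ≡ 1, so ord_181(2) = 180 and 2 is a primitive root.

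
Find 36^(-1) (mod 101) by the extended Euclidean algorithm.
Extended GCD: 36(-14) + 101(5) = 1. So 36^(-1) ≡ -14 ≡ 87 (mod 101). Verify: 36 × 87 = 3132 ≡ 1 (mod 101)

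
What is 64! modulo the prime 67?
(66)! = (64)! × (65) × (66) ≡ -1 (mod 67). So (64)! ≡ -1 × [(66)(65)]^(-1) ≡ 33 (mod 67)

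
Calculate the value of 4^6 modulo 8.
By repeated squaring mod 8: 4^{1}≡4, 4^{2}≡0, 4^{4}≡0. Then 4^{6} = 4^{4+2} ≡ 0 × 0 ≡ 0 mod 8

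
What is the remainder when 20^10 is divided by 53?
By repeated squaring (mod 53): 20^{1}≡20, 20^{2}≡29, 20^{4}≡46, 20^{8}≡49. Then 20^{10} = 20^{8+2} ≡ 49 × 29 ≡ 43 (mod 53)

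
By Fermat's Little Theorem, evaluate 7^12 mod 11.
By Fermat: 7^{10} ≡ 1 (mod 11). So 7^{12} = 7^{10} · 7^{2} ≡ 7^{2} ≡ 5 (mod 11)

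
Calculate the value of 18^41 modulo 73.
By repeated squaring mod 73: 18^{1}≡18, 18^{2}≡32, 18^{4}≡2, 18^{8}≡4, 18^{16}≡16, 18^{32}≡37. Then 18^{41} = 18^{32+8+1} ≡ 37 × 4 × 18 ≡ 36 mod 73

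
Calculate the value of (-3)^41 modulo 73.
By repeated squaring mod 73: (-3)^{1}≡70, (-3)^{2}≡9, (-3)^{4}≡8, (-3)^{8}≡64, (-3)^{16}≡8, (-3)^{32}≡64. Then (-3)^{41} = (-3)^{32+8+1} ≡ 64 × 64 × 70 ≡ 49 mod 73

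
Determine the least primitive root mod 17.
g = 3. For each prime q|16: 3^{8}≡16, none ≡ 1, so ord_17(3) = 16 and 3 is a primitive root.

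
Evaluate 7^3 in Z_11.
7^{3} = 343 ≡ 2 (mod 11)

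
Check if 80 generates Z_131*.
80^{13} ≡ 1 mod 131 and 13 < 130, so ord_131(80) = 13 ≠ 130 and 80 is not a primitive root.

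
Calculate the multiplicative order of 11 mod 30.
Powers of 11 mod 30: 11^1≡11, 11^2≡1. So the order of 11 is 2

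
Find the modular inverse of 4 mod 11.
Since 11 is prime, by Fermat 4^(-1) ≡ 4^{9} ≡ 3 mod 11. Verify: 4 × 3 = 12 ≡ 1 mod 11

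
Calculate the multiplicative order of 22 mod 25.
Powers of 22 mod 25: 22^1≡22, 22^2≡9, 22^3≡23, 22^4≡6, 22^5≡7, 22^6≡4, 22^7≡13, 22^8≡11, 22^9≡17, 22^10≡24, 22^11≡3, 22^12≡16, 22^13≡2, 22^14≡19, 22^15≡18, 22^16≡21, 22^17≡12, 22^18≡14, 22^19≡8, 22^20≡1. So the order of 22 is 20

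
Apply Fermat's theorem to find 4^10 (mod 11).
By Fermat's Little Theorem, 4^{10} ≡ 1 (mod 11) since 11 is prime and gcd(4, 11) = 1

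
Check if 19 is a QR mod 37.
By Euler's criterion: 19^{18} ≡ 36 (mod 37). Since this equals -1 (≡ 36), 19 is not a QR.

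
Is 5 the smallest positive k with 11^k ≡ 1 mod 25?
Powers of 11 mod 25: 11^1≡11, 11^2≡21, 11^3≡6, 11^4≡16, 11^5≡1. First k with 11^k≡1 is k=5. Yes, ord_25(11) = 5.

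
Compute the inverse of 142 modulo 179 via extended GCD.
Extended GCD: 142(29) + 179(-23) = 1. So 142^(-1) ≡ 29 mod 179. Verify: 142 × 29 = 4118 ≡ 1 mod 179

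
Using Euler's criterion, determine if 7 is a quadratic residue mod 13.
By Euler's criterion: 7^{6} ≡ 12 mod 13. Since this equals -1 (≡ 12), 7 is not a QR.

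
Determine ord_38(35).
Powers of 35 mod 38: 35^1≡35, 35^2≡9, 35^3≡11, 35^4≡5, 35^5≡23, 35^6≡7, 35^7≡17, 35^8≡25, 35^9≡1. ord_38(35) = 9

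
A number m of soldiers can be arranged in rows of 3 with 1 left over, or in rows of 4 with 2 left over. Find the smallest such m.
M = 3 × 4 = 12. M₁ = 4, y₁ ≡ 1 mod 3. M₂ = 3, y₂ ≡ 3 mod 4. m = 1×4×1 + 2×3×3 ≡ 10 mod 12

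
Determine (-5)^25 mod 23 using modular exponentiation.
Using Fermat: (-5)^{22} ≡ 1 (mod 23). 25 ≡ 3 (mod 22). So (-5)^{25} ≡ (-5)^{3} ≡ 13 (mod 23)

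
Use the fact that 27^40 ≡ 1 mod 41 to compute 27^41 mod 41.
By Fermat: 27^{40} ≡ 1 mod 41. So 27^{41} = 27^{40} · 27^{1} ≡ 27^{1} ≡ 27 mod 41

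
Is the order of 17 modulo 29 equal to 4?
Powers of 17 mod 29: 17^1≡17, 17^2≡28, 17^3≡12, 17^4≡1. First k with 17^k≡1 is k=4. Yes, ord_29(17) = 4.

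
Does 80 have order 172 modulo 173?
80^{4} ≡ 1 (mod 173) and 4 < 172, so ord_173(80) = 4 ≠ 172 and 80 is not a primitive root.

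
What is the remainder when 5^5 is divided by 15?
By repeated squaring (mod 15): 5^{1}≡5, 5^{2}≡10, 5^{4}≡10. Then 5^{5} = 5^{4+1} ≡ 10 × 5 ≡ 5 (mod 15)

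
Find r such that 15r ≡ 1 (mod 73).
Since 73 is prime, by Fermat 15^(-1) ≡ 15^{71} ≡ 39 (mod 73). Verify: 15 × 39 = 585 ≡ 1 (mod 73)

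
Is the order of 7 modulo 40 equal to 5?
Powers of 7 mod 40: 7^1≡7, 7^2≡9, 7^3≡23, 7^4≡1. Already 7^4≡1, so the order is 4 < 5. No, the actual order is 4.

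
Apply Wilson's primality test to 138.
(137)! mod 138 = 0. Since 0 ≢ -1 mod 138, 138 is not prime.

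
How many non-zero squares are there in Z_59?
The squaring map on Z_59* is 2-to-1, so there are (58)/2 = 29 QRs.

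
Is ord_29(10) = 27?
Powers of 10 mod 29: 10^1≡10, 10^2≡13, 10^3≡14, 10^4≡24, 10^5≡8, 10^6≡22, 10^7≡17, 10^8≡25, 10^9≡18, 10^10≡6, 10^11≡2, 10^12≡20, 10^13≡26, 10^14≡28, 10^15≡19, 10^16≡16, 10^17≡15, 10^18≡5, 10^19≡21, 10^20≡7, 10^21≡12, 10^22≡4, 10^23≡11, 10^24≡23, 10^25≡27, 10^26≡9, 10^27≡3, 10^28≡1. 10^27≡3≢1, so ord ≠ 27. No, the actual order is 28.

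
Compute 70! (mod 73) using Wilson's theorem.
(72)! = (70)! × (71) × (72) ≡ -1 (mod 73). So (70)! ≡ -1 × [(72)(71)]^(-1) ≡ 36 (mod 73)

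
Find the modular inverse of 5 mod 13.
Since 13 is prime, by Fermat 5^(-1) ≡ 5^{11} ≡ 8 (mod 13). Verify: 5 × 8 = 40 ≡ 1 (mod 13)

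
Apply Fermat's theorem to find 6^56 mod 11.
By Fermat: 6^{10} ≡ 1 mod 11. 56 = 5×10 + 6. So 6^{56} ≡ 6^{6} ≡ 5 mod 11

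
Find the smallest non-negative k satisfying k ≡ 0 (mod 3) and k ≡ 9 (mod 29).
M = 3 × 29 = 87. M₁ = 29, y₁ ≡ 2 (mod 3). M₂ = 3, y₂ ≡ 10 (mod 29). k = 0×29×2 + 9×3×10 ≡ 9 (mod 87)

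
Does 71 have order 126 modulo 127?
71^{63} ≡ 1 mod 127 and 63 < 126, so ord_127(71) = 63 ≠ 126 and 71 is not a primitive root.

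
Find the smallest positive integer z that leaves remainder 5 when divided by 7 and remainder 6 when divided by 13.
M = 7 × 13 = 91. M₁ = 13, y₁ ≡ 6 (mod 7). M₂ = 7, y₂ ≡ 2 (mod 13). z = 5×13×6 + 6×7×2 ≡ 19 (mod 91)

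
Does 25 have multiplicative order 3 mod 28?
Powers of 25 mod 28: 25^1≡25, 25^2≡9, 25^3≡1. First k with 25^k≡1 is k=3. Yes, ord_28(25) = 3.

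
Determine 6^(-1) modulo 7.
Since 7 is prime, by Fermat 6^(-1) ≡ 6^{5} ≡ 6 (mod 7). Verify: 6 × 6 = 36 ≡ 1 (mod 7)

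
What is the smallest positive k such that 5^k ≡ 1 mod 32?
Powers of 5 mod 32: 5^1≡5, 5^2≡25, 5^3≡29, 5^4≡17, 5^5≡21, 5^6≡9, 5^7≡13, 5^8≡1. ord_32(5) = 8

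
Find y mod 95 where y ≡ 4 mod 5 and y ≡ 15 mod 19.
M = 5 × 19 = 95. M₁ = 19, y₁ ≡ 4 mod 5. M₂ = 5, y₂ ≡ 4 mod 19. y = 4×19×4 + 15×5×4 ≡ 34 mod 95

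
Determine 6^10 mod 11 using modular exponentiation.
Using Fermat: 6^{10} ≡ 1 (mod 11). 10 ≡ 0 (mod 10). So 6^{10} ≡ 6^{0} ≡ 1 (mod 11)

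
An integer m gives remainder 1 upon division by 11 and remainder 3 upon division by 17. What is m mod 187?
M = 11 × 17 = 187. M₁ = 17, y₁ ≡ 2 mod 11. M₂ = 11, y₂ ≡ 14 mod 17. m = 1×17×2 + 3×11×14 ≡ 122 mod 187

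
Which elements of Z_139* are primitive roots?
There are φ(138) = 44 primitive roots mod 139: {2, 3, 12, 15, 17, 18, 19, 21, 22, 26, 32, 40, 50, 53, 56, 58, 61, 68, 70, 72, 73, 85, 88, 90, 92, 93, 98, 101, 102, 104, 108, 109, 110, 111, 114, 115, 119, 123, 126, 128, 130, 132, 134, 135}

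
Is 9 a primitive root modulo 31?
9^{15} ≡ 1 (mod 31) and 15 < 30, so ord_31(9) = 15 ≠ 30 and 9 is not a primitive root.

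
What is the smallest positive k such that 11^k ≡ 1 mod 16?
Powers of 11 mod 16: 11^1≡11, 11^2≡9, 11^3≡3, 11^4≡1. So the order of 11 is 4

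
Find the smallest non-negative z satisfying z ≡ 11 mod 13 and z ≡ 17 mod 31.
M = 13 × 31 = 403. M₁ = 31, y₁ ≡ 8 mod 13. M₂ = 13, y₂ ≡ 12 mod 31. z = 11×31×8 + 17×13×12 ≡ 141 mod 403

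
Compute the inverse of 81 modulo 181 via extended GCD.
Extended GCD: 81(38) + 181(-17) = 1. So 81^(-1) ≡ 38 (mod 181). Verify: 81 × 38 = 3078 ≡ 1 (mod 181)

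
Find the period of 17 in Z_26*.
Powers of 17 mod 26: 17^1≡17, 17^2≡3, 17^3≡25, 17^4≡9, 17^5≡23, 17^6≡1. ord_26(17) = 6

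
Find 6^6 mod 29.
By repeated squaring mod 29: 6^{1}≡6, 6^{2}≡7, 6^{4}≡20. Then 6^{6} = 6^{4+2} ≡ 20 × 7 ≡ 24 mod 29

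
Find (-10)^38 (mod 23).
Using Fermat: (-10)^{22} ≡ 1 (mod 23). 38 ≡ 16 (mod 22). So (-10)^{38} ≡ (-10)^{16} ≡ 4 (mod 23)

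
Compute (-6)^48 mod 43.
Using Fermat: (-6)^{42} ≡ 1 (mod 43). 48 ≡ 6 (mod 42). So (-6)^{48} ≡ (-6)^{6} ≡ 1 (mod 43)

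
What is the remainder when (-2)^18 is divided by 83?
By repeated squaring (mod 83): (-2)^{1}≡81, (-2)^{2}≡4, (-2)^{4}≡16, (-2)^{8}≡7, (-2)^{16}≡49. Then (-2)^{18} = (-2)^{16+2} ≡ 49 × 4 ≡ 30 (mod 83)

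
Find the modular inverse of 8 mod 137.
Since 137 is prime, by Fermat 8^(-1) ≡ 8^{135} ≡ 120 (mod 137). Verify: 8 × 120 = 960 ≡ 1 (mod 137)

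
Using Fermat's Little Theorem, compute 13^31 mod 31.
By Fermat: 13^{30} ≡ 1 mod 31. So 13^{31} = 13^{30} · 13^{1} ≡ 13^{1} ≡ 13 mod 31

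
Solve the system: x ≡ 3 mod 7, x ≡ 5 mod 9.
M = 7 × 9 = 63. M₁ = 9, y₁ ≡ 4 mod 7. M₂ = 7, y₂ ≡ 4 mod 9. x = 3×9×4 + 5×7×4 ≡ 59 mod 63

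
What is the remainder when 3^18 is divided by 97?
By repeated squaring (mod 97): 3^{1}≡3, 3^{2}≡9, 3^{4}≡81, 3^{8}≡62, 3^{16}≡61. Then 3^{18} = 3^{16+2} ≡ 61 × 9 ≡ 64 (mod 97)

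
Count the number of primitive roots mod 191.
There are φ(191-1) = φ(190) = 72 primitive roots modulo 191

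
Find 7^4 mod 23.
7^{4} = 2401 ≡ 9 mod 23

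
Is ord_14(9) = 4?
Powers of 9 mod 14: 9^1≡9, 9^2≡11, 9^3≡1. Already 9^3≡1, so the order is 3 < 4. No, the actual order is 3.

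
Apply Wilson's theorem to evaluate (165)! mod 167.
(166)! = (165)! × (166) ≡ -1 (mod 167). So (165)! ≡ -1 × (166)^(-1) ≡ (-1)×(-1) = 1 (mod 167)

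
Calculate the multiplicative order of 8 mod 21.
Powers of 8 mod 21: 8^1≡8, 8^2≡1. ord_21(8) = 2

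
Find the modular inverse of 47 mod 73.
Since 73 is prime, by Fermat 47^(-1) ≡ 47^{71} ≡ 14 mod 73. Verify: 47 × 14 = 658 ≡ 1 mod 73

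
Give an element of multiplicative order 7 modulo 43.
4 has order 7 mod 43 since 4^{7} ≡ 1 (mod 43) and no smaller power works.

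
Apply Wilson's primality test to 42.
(41)! mod 42 = 0. Since 0 ≢ -1 (mod 42), 42 is not prime.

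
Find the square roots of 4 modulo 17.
The square roots of 4 mod 17 are 2 and 15. Verify: 2² = 4 ≡ 4 (mod 17)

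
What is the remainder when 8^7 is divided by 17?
By repeated squaring mod 17: 8^{1}≡8, 8^{2}≡13, 8^{4}≡16. Then 8^{7} = 8^{4+2+1} ≡ 16 × 13 × 8 ≡ 15 mod 17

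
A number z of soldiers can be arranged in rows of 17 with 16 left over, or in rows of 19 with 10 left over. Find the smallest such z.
M = 17 × 19 = 323. M₁ = 19, y₁ ≡ 9 mod 17. M₂ = 17, y₂ ≡ 9 mod 19. z = 16×19×9 + 10×17×9 ≡ 67 mod 323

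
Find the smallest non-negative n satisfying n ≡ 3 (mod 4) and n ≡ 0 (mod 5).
M = 4 × 5 = 20. M₁ = 5, y₁ ≡ 1 (mod 4). M₂ = 4, y₂ ≡ 4 (mod 5). n = 3×5×1 + 0×4×4 ≡ 15 (mod 20)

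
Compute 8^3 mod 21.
8^{3} = 512 ≡ 8 (mod 21)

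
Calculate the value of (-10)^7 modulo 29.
By repeated squaring mod 29: (-10)^{1}≡19, (-10)^{2}≡13, (-10)^{4}≡24. Then (-10)^{7} = (-10)^{4+2+1} ≡ 24 × 13 × 19 ≡ 12 mod 29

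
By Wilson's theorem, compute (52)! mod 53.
By Wilson's theorem, (52)! ≡ -1 ≡ 52 mod 53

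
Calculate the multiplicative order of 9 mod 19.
Powers of 9 mod 19: 9^1≡9, 9^2≡5, 9^3≡7, 9^4≡6, 9^5≡16, 9^6≡11, 9^7≡4, 9^8≡17, 9^9≡1. So the order of 9 is 9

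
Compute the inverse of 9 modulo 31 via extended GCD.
Extended GCD: 9(7) + 31(-2) = 1. So 9^(-1) ≡ 7 (mod 31). Verify: 9 × 7 = 63 ≡ 1 (mod 31)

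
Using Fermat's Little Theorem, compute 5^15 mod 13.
By Fermat: 5^{12} ≡ 1 (mod 13). So 5^{15} = 5^{12} · 5^{3} ≡ 5^{3} ≡ 8 (mod 13)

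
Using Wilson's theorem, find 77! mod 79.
(78)! = (77)! × (78) ≡ -1 mod 79. So (77)! ≡ -1 × (78)^(-1) ≡ (-1)×(-1) = 1 mod 79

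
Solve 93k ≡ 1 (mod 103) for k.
Since 103 is prime, by Fermat 93^(-1) ≡ 93^{101} ≡ 72 (mod 103). Verify: 93 × 72 = 6696 ≡ 1 (mod 103)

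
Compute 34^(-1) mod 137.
Since 137 is prime, by Fermat 34^(-1) ≡ 34^{135} ≡ 133 mod 137. Verify: 34 × 133 = 4522 ≡ 1 mod 137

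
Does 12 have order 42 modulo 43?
ord_43(12) divides 42. For each prime q|42: 12^{21}≡42, 12^{14}≡36, 12^{6}≡21, none ≡ 1. So 12 has order 42 and is a primitive root mod 43.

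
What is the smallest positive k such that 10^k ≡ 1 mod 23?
Powers of 10 mod 23: 10^1≡10, 10^2≡8, 10^3≡11, 10^4≡18, 10^5≡19, 10^6≡6, 10^7≡14, 10^8≡2, 10^9≡20, 10^10≡16, 10^11≡22, 10^12≡13, 10^13≡15, 10^14≡12, 10^15≡5, 10^16≡4, 10^17≡17, 10^18≡9, 10^19≡21, 10^20≡3, 10^21≡7, 10^22≡1. ord_23(10) = 22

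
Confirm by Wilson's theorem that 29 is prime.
(28)! mod 29 = 28. Since this equals -1 mod 29, Wilson confirms 29 is prime.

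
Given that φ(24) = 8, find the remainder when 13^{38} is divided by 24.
By Euler: 13^{8} ≡ 1 (mod 24) since gcd(13, 24) = 1. 38 = 4×8 + 6. So 13^{38} ≡ 13^{6} ≡ 1 (mod 24)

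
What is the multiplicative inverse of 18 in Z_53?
Since 53 is prime, by Fermat 18^(-1) ≡ 18^{51} ≡ 3 mod 53. Verify: 18 × 3 = 54 ≡ 1 mod 53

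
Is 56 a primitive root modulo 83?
ord_83(56) divides 82. For each prime q|82: 56^{41}≡82, 56^{2}≡65, none ≡ 1. So 56 has order 82 and is a primitive root mod 83.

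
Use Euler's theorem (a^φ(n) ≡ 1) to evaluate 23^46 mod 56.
By Euler: 23^{24} ≡ 1 mod 56 since gcd(23, 56) = 1. 46 = 1×24 + 22. So 23^{46} ≡ 23^{22} ≡ 9 mod 56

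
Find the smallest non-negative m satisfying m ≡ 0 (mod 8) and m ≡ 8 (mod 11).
M = 8 × 11 = 88. M₁ = 11, y₁ ≡ 3 (mod 8). M₂ = 8, y₂ ≡ 7 (mod 11). m = 0×11×3 + 8×8×7 ≡ 8 (mod 88)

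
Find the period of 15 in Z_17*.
Powers of 15 mod 17: 15^1≡15, 15^2≡4, 15^3≡9, 15^4≡16, 15^5≡2, 15^6≡13, 15^7≡8, 15^8≡1. Order = 8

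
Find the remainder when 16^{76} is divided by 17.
By Fermat: 16^{16} ≡ 1 (mod 17). 76 = 4×16 + 12. So 16^{76} ≡ 16^{12} ≡ 1 (mod 17)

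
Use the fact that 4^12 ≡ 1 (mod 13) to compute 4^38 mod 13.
By Fermat: 4^{12} ≡ 1 (mod 13). 38 = 3×12 + 2. So 4^{38} ≡ 4^{2} ≡ 3 (mod 13)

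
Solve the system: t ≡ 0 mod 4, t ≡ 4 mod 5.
M = 4 × 5 = 20. M₁ = 5, y₁ ≡ 1 mod 4. M₂ = 4, y₂ ≡ 4 mod 5. t = 0×5×1 + 4×4×4 ≡ 4 mod 20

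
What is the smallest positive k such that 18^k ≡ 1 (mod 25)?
Powers of 18 mod 25: 18^1≡18, 18^2≡24, 18^3≡7, 18^4≡1. So the order of 18 is 4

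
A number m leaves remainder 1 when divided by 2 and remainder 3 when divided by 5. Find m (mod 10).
M = 2 × 5 = 10. M₁ = 5, y₁ ≡ 1 (mod 2). M₂ = 2, y₂ ≡ 3 (mod 5). m = 1×5×1 + 3×2×3 ≡ 3 (mod 10)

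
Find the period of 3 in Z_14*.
Powers of 3 mod 14: 3^1≡3, 3^2≡9, 3^3≡13, 3^4≡11, 3^5≡5, 3^6≡1. So the order of 3 is 6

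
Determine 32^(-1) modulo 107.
Since 107 is prime, by Fermat 32^(-1) ≡ 32^{105} ≡ 97 (mod 107). Verify: 32 × 97 = 3104 ≡ 1 (mod 107)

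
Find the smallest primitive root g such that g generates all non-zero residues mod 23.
g = 5. Powers: [5, 2, 10, 4, 20, 8, 17, 16, ...] generates all 22 non-zero residues.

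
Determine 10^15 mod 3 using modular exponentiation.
Using Fermat: 10^{2} ≡ 1 (mod 3). 15 ≡ 1 (mod 2). So 10^{15} ≡ 10^{1} ≡ 1 (mod 3)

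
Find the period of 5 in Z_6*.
Powers of 5 mod 6: 5^1≡5, 5^2≡1. So the order of 5 is 2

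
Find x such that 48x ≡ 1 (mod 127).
Since 127 is prime, by Fermat 48^(-1) ≡ 48^{125} ≡ 45 (mod 127). Verify: 48 × 45 = 2160 ≡ 1 (mod 127)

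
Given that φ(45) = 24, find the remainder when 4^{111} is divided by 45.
By Euler: 4^{24} ≡ 1 (mod 45) since gcd(4, 45) = 1. 111 = 4×24 + 15. So 4^{111} ≡ 4^{15} ≡ 19 (mod 45)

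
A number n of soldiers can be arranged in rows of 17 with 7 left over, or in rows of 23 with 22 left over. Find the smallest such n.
M = 17 × 23 = 391. M₁ = 23, y₁ ≡ 3 mod 17. M₂ = 17, y₂ ≡ 19 mod 23. n = 7×23×3 + 22×17×19 ≡ 160 mod 391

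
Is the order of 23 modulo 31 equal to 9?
Powers of 23 mod 31: 23^1≡23, 23^2≡2, 23^3≡15, 23^4≡4, 23^5≡30, 23^6≡8, 23^7≡29, 23^8≡16, 23^9≡27, 23^10≡1. 23^9≡27≢1, so ord ≠ 9. No, the actual order is 10.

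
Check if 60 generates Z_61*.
60^{2} ≡ 1 (mod 61) and 2 < 60, so ord_61(60) = 2 ≠ 60 and 60 is not a primitive root.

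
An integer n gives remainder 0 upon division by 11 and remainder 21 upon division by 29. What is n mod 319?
M = 11 × 29 = 319. M₁ = 29, y₁ ≡ 8 mod 11. M₂ = 11, y₂ ≡ 8 mod 29. n = 0×29×8 + 21×11×8 ≡ 253 mod 319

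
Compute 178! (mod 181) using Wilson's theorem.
(180)! = (178)! × (179) × (180) ≡ -1 (mod 181). So (178)! ≡ -1 × [(180)(179)]^(-1) ≡ 90 (mod 181)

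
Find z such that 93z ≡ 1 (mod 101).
Since 101 is prime, by Fermat 93^(-1) ≡ 93^{99} ≡ 63 (mod 101). Verify: 93 × 63 = 5859 ≡ 1 (mod 101)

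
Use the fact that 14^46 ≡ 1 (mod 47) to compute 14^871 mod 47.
By Fermat: 14^{46} ≡ 1 (mod 47). 871 ≡ 43 (mod 46). So 14^{871} ≡ 14^{43} ≡ 34 (mod 47)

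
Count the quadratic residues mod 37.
Exactly half the non-zero residues mod a prime are QRs: (37-1)/2 = 18.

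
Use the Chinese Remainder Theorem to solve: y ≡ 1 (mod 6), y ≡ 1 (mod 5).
M = 6 × 5 = 30. M₁ = 5, y₁ ≡ 5 (mod 6). M₂ = 6, y₂ ≡ 1 (mod 5). y = 1×5×5 + 1×6×1 ≡ 1 (mod 30)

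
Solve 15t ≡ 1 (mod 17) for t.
Since 17 is prime, by Fermat 15^(-1) ≡ 15^{15} ≡ 8 (mod 17). Verify: 15 × 8 = 120 ≡ 1 (mod 17)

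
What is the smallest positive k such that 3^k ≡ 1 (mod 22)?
Powers of 3 mod 22: 3^1≡3, 3^2≡9, 3^3≡5, 3^4≡15, 3^5≡1. ord_22(3) = 5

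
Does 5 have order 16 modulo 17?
ord_17(5) divides 16. For each prime q|16: 5^{8}≡16, none ≡ 1. So 5 has order 16 and is a primitive root mod 17.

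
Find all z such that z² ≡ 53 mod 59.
The square roots of 53 mod 59 are 17 and 42. Verify: 17² = 289 ≡ 53 mod 59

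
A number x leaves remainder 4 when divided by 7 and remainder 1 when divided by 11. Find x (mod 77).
M = 7 × 11 = 77. M₁ = 11, y₁ ≡ 2 (mod 7). M₂ = 7, y₂ ≡ 8 (mod 11). x = 4×11×2 + 1×7×8 ≡ 67 (mod 77)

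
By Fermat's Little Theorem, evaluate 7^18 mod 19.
By Fermat's Little Theorem, 7^{18} ≡ 1 mod 19 since 19 is prime and gcd(7, 19) = 1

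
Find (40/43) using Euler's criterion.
(40/43) = 40^{21} mod 43 = 1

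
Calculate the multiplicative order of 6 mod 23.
Powers of 6 mod 23: 6^1≡6, 6^2≡13, 6^3≡9, 6^4≡8, 6^5≡2, 6^6≡12, 6^7≡3, 6^8≡18, 6^9≡16, 6^10≡4, 6^11≡1. ord_23(6) = 11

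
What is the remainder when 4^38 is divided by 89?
By repeated squaring (mod 89): 4^{1}≡4, 4^{2}≡16, 4^{4}≡78, 4^{8}≡32, 4^{16}≡45, 4^{32}≡67. Then 4^{38} = 4^{32+4+2} ≡ 67 × 78 × 16 ≡ 45 (mod 89)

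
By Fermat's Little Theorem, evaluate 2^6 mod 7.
By Fermat's Little Theorem, 2^{6} ≡ 1 mod 7 since 7 is prime and gcd(2, 7) = 1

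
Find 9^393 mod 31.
Using Fermat: 9^{30} ≡ 1 mod 31. 393 ≡ 3 mod 30. So 9^{393} ≡ 9^{3} ≡ 16 mod 31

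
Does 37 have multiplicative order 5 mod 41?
Powers of 37 mod 41: 37^1≡37, 37^2≡16, 37^3≡18, 37^4≡10, 37^5≡1. First k with 37^k≡1 is k=5. Yes, ord_41(37) = 5.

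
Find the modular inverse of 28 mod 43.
Since 43 is prime, by Fermat 28^(-1) ≡ 28^{41} ≡ 20 (mod 43). Verify: 28 × 20 = 560 ≡ 1 (mod 43)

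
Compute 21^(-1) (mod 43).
Since 43 is prime, by Fermat 21^(-1) ≡ 21^{41} ≡ 41 (mod 43). Verify: 21 × 41 = 861 ≡ 1 (mod 43)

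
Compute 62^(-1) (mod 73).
Since 73 is prime, by Fermat 62^(-1) ≡ 62^{71} ≡ 53 (mod 73). Verify: 62 × 53 = 3286 ≡ 1 (mod 73)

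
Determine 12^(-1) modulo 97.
Since 97 is prime, by Fermat 12^(-1) ≡ 12^{95} ≡ 89 mod 97. Verify: 12 × 89 = 1068 ≡ 1 mod 97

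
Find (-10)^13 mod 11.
Using Fermat: (-10)^{10} ≡ 1 mod 11. 13 ≡ 3 mod 10. So (-10)^{13} ≡ (-10)^{3} ≡ 1 mod 11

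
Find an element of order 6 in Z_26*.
17 has order 6 mod 26 since 17^{6} ≡ 1 mod 26 and no smaller power works.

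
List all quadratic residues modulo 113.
Quadratic residues modulo 113: {1, 2, 4, 7, 8, 9, 11, 13, 14, 15, 16, 18, 22, 25, 26, 28, 30, 31, 32, 36, 41, 44, 49, 50, 51, 52, 53, 56, 57, 60, 61, 62, 63, 64, 69, 72, 77, 81, 82, 83, 85, 87, 88, 91, 95, 97, 98, 99, 100, 102, 104, 105, 106, 109, 111, 112}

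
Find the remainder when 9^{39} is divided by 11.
By Fermat: 9^{10} ≡ 1 (mod 11). 39 = 3×10 + 9. So 9^{39} ≡ 9^{9} ≡ 5 (mod 11)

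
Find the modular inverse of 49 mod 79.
Since 79 is prime, by Fermat 49^(-1) ≡ 49^{77} ≡ 50 mod 79. Verify: 49 × 50 = 2450 ≡ 1 mod 79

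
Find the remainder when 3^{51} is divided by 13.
By Fermat: 3^{12} ≡ 1 (mod 13). 51 = 4×12 + 3. So 3^{51} ≡ 3^{3} ≡ 1 (mod 13)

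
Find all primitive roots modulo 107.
There are φ(106) = 52 primitive roots mod 107: {2, 5, 6, 7, 8, 15, 17, 18, 20, 21, 22, 24, 26, 28, 31, 32, 38, 43, 45, 46, 50, 51, 54, 55, 58, 59, 60, 63, 65, 66, 67, 68, 70, 71, 72, 73, 74, 77, 78, 80, 82, 84, 88, 91, 93, 94, 95, 96, 97, 98, 103, 104}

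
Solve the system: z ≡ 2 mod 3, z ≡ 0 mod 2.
M = 3 × 2 = 6. M₁ = 2, y₁ ≡ 2 mod 3. M₂ = 3, y₂ ≡ 1 mod 2. z = 2×2×2 + 0×3×1 ≡ 2 mod 6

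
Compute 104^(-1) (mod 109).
Since 109 is prime, by Fermat 104^(-1) ≡ 104^{107} ≡ 87 (mod 109). Verify: 104 × 87 = 9048 ≡ 1 (mod 109)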